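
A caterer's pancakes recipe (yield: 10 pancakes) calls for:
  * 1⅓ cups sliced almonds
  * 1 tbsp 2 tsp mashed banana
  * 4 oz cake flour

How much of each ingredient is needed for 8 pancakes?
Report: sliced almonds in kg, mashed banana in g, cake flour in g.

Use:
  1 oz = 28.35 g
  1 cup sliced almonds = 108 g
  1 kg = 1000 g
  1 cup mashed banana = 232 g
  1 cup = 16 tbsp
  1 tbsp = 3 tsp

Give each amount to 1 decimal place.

Scaling factor: 8/10 = 4/5 = 0.8.
sliced almonds: 4/3 cup × 4/5 × 108 g/cup ÷ 1000 g/kg ≈ 0.1 kg
mashed banana: (1 tbsp + 2 tsp = 5/3 tbsp) × 4/5 ÷ 16 tbsp/cup × 232 g/cup ≈ 19.3 g
cake flour: 4 oz × 4/5 × 28.35 g/oz ≈ 90.7 g

sliced almonds: 0.1 kg; mashed banana: 19.3 g; cake flour: 90.7 g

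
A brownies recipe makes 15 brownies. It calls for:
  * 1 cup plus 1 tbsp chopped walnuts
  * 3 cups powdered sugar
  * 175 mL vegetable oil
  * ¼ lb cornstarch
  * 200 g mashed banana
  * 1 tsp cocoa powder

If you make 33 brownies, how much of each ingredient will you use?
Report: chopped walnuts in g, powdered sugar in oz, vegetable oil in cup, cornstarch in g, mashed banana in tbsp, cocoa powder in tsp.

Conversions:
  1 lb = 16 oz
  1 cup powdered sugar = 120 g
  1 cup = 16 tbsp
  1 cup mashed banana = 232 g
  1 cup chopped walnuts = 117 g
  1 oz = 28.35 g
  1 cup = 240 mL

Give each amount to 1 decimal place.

Scaling factor: 33/15 = 11/5 = 2.2.
chopped walnuts: (1 cup + 1 tbsp = 1.0625 cup) × 11/5 × 117 g/cup ≈ 273.5 g
powdered sugar: 3 cup × 11/5 × 120 g/cup ÷ 28.35 g/oz ≈ 27.9 oz
vegetable oil: 175 mL × 11/5 ÷ 240 mL/cup ≈ 1.6 cup
cornstarch: 0.25 lb × 11/5 × 16 oz/lb × 28.35 g/oz ≈ 249.5 g
mashed banana: 200 g × 11/5 ÷ 232 g/cup × 16 tbsp/cup ≈ 30.3 tbsp
cocoa powder: 1 tsp × 11/5 = 2.2 tsp

chopped walnuts: 273.5 g; powdered sugar: 27.9 oz; vegetable oil: 1.6 cup; cornstarch: 249.5 g; mashed banana: 30.3 tbsp; cocoa powder: 2.2 tsp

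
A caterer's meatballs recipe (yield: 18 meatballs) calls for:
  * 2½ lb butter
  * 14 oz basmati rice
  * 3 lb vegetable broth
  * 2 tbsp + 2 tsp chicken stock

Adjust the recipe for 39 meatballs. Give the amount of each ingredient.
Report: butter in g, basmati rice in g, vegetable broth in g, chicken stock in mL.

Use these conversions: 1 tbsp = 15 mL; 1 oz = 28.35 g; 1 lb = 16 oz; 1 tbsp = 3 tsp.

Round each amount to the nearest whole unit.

butter: 2457 g; basmati rice: 860 g; vegetable broth: 2948 g; chicken stock: 87 mL

Scaling factor: 39/18 = 13/6.
butter: 2.5 lb × 13/6 × 16 oz/lb × 28.35 g/oz = 2457 g
basmati rice: 14 oz × 13/6 × 28.35 g/oz ≈ 860 g
vegetable broth: 3 lb × 13/6 × 16 oz/lb × 28.35 g/oz ≈ 2948 g
chicken stock: (2 tbsp + 2 tsp = 8/3 tbsp) × 13/6 × 15 mL/tbsp ≈ 87 mL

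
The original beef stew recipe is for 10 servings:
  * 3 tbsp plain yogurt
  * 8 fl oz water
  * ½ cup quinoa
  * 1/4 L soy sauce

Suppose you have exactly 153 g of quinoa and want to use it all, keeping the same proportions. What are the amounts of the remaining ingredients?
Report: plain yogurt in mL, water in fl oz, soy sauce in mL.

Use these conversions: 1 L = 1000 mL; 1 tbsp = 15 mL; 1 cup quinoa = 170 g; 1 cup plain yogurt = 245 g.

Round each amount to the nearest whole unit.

plain yogurt: 81 mL; water: 14 fl oz; soy sauce: 450 mL

The original recipe has 85 g of quinoa, so the scaling factor is 153 ÷ 85 = 9/5 = 1.8.
plain yogurt: 3 tbsp × 9/5 × 15 mL/tbsp = 81 mL
water: 8 fl oz × 9/5 ≈ 14 fl oz
soy sauce: 0.25 L × 9/5 × 1000 mL/L = 450 mL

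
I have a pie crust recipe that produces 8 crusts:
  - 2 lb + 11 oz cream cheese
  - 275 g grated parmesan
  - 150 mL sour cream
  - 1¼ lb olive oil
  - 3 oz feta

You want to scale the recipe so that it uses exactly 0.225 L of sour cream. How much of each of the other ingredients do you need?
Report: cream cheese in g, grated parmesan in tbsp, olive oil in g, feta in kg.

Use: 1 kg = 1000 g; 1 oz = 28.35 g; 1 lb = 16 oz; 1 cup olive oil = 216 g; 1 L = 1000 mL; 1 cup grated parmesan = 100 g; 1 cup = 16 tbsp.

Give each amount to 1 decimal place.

cream cheese: 1828.6 g; grated parmesan: 66.0 tbsp; olive oil: 850.5 g; feta: 0.1 kg

The original recipe has 0.15 L of sour cream, so the scaling factor is 0.225 ÷ 0.15 = 3/2 = 1.5.
cream cheese: (2 lb + 11 oz = 2.6875 lb) × 3/2 × 16 oz/lb × 28.35 g/oz ≈ 1828.6 g
grated parmesan: 275 g × 3/2 ÷ 100 g/cup × 16 tbsp/cup = 66.0 tbsp
olive oil: 1.25 lb × 3/2 × 16 oz/lb × 28.35 g/oz = 850.5 g
feta: 3 oz × 3/2 × 28.35 g/oz ÷ 1000 g/kg ≈ 0.1 kg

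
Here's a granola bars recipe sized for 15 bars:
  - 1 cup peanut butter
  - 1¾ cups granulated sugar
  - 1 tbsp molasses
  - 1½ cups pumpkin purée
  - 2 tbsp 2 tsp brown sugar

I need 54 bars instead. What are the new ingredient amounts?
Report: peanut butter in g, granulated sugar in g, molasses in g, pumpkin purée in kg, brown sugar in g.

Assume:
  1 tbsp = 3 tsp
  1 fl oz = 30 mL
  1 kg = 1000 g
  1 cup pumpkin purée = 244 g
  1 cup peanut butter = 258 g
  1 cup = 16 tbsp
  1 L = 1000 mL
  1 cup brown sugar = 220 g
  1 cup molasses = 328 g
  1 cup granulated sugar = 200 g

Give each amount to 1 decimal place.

Scaling factor: 54/15 = 18/5 = 3.6.
peanut butter: 1 cup × 18/5 × 258 g/cup = 928.8 g
granulated sugar: 1.75 cup × 18/5 × 200 g/cup = 1260.0 g
molasses: 1 tbsp × 18/5 ÷ 16 tbsp/cup × 328 g/cup = 73.8 g
pumpkin purée: 1.5 cup × 18/5 × 244 g/cup ÷ 1000 g/kg ≈ 1.3 kg
brown sugar: (2 tbsp + 2 tsp = 8/3 tbsp) × 18/5 ÷ 16 tbsp/cup × 220 g/cup = 132.0 g

peanut butter: 928.8 g; granulated sugar: 1260.0 g; molasses: 73.8 g; pumpkin purée: 1.3 kg; brown sugar: 132.0 g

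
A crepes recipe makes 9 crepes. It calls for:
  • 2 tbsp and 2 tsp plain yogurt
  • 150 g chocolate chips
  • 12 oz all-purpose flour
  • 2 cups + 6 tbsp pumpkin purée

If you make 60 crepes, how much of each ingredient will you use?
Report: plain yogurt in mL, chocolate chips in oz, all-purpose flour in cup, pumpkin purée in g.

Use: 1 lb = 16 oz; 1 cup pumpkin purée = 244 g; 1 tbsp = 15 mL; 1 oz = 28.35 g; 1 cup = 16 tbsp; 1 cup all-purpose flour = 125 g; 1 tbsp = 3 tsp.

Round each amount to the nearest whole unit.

plain yogurt: 267 mL; chocolate chips: 35 oz; all-purpose flour: 18 cup; pumpkin purée: 3863 g

Scaling factor: 60/9 = 20/3.
plain yogurt: (2 tbsp + 2 tsp = 8/3 tbsp) × 20/3 × 15 mL/tbsp ≈ 267 mL
chocolate chips: 150 g × 20/3 ÷ 28.35 g/oz ≈ 35 oz
all-purpose flour: 12 oz × 20/3 × 28.35 g/oz ÷ 125 g/cup ≈ 18 cup
pumpkin purée: (2 cup + 6 tbsp = 2.375 cup) × 20/3 × 244 g/cup ≈ 3863 g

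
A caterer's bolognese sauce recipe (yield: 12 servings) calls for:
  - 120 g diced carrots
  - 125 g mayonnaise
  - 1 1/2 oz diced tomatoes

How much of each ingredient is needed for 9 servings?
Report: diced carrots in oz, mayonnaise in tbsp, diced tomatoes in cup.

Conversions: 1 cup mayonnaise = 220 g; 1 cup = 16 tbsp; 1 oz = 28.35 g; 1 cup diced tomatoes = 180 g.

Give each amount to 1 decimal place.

diced carrots: 3.2 oz; mayonnaise: 6.8 tbsp; diced tomatoes: 0.2 cup

Scaling factor: 9/12 = 3/4 = 0.75.
diced carrots: 120 g × 3/4 ÷ 28.35 g/oz ≈ 3.2 oz
mayonnaise: 125 g × 3/4 ÷ 220 g/cup × 16 tbsp/cup ≈ 6.8 tbsp
diced tomatoes: 1.5 oz × 3/4 × 28.35 g/oz ÷ 180 g/cup ≈ 0.2 cup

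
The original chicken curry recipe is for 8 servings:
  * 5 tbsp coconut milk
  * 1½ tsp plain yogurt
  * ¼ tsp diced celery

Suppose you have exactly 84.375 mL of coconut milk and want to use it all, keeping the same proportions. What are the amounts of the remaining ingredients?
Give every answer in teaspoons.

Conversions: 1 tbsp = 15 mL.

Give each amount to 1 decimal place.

The original recipe has 75 mL of coconut milk, so the scaling factor is 84.375 ÷ 75 = 9/8 = 1.125.
plain yogurt: 1.5 tsp × 9/8 ≈ 1.7 tsp
diced celery: 0.25 tsp × 9/8 ≈ 0.3 tsp

plain yogurt: 1.7 tsp; diced celery: 0.3 tsp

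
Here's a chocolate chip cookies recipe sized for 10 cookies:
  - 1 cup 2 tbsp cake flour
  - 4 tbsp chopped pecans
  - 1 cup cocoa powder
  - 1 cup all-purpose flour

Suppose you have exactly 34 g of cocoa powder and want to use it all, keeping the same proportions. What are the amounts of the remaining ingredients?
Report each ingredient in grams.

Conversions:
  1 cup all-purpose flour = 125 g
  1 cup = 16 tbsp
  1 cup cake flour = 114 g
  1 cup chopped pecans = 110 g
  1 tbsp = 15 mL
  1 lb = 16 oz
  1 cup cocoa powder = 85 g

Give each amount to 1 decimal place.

The original recipe has 85 g of cocoa powder, so the scaling factor is 34 ÷ 85 = 2/5 = 0.4.
cake flour: (1 cup + 2 tbsp = 1.125 cup) × 2/5 × 114 g/cup = 51.3 g
chopped pecans: 4 tbsp × 2/5 ÷ 16 tbsp/cup × 110 g/cup = 11.0 g
all-purpose flour: 1 cup × 2/5 × 125 g/cup = 50.0 g

cake flour: 51.3 g; chopped pecans: 11.0 g; all-purpose flour: 50.0 g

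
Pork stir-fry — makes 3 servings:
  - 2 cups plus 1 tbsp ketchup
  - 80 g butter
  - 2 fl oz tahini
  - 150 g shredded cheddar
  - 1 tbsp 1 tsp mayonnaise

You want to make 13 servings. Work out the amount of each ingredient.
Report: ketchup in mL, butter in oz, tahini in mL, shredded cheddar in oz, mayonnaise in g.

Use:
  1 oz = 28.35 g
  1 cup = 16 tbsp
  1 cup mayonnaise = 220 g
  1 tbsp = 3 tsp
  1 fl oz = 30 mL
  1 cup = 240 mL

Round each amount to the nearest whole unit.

Scaling factor: 13/3.
ketchup: (2 cup + 1 tbsp = 2.0625 cup) × 13/3 × 240 mL/cup = 2145 mL
butter: 80 g × 13/3 ÷ 28.35 g/oz ≈ 12 oz
tahini: 2 fl oz × 13/3 × 30 mL/fl oz = 260 mL
shredded cheddar: 150 g × 13/3 ÷ 28.35 g/oz ≈ 23 oz
mayonnaise: (1 tbsp + 1 tsp = 4/3 tbsp) × 13/3 ÷ 16 tbsp/cup × 220 g/cup ≈ 79 g

ketchup: 2145 mL; butter: 12 oz; tahini: 260 mL; shredded cheddar: 23 oz; mayonnaise: 79 g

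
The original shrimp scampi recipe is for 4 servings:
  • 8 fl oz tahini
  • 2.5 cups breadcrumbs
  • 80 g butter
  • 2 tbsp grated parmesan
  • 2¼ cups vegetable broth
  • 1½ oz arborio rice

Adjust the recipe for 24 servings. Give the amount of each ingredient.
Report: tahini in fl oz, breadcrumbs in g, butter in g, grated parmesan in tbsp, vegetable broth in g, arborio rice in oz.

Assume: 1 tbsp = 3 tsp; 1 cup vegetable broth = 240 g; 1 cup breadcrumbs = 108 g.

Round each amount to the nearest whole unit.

Scaling factor: 24/4 = 6.
tahini: 8 fl oz × 6 = 48 fl oz
breadcrumbs: 2.5 cup × 6 × 108 g/cup = 1620 g
butter: 80 g × 6 = 480 g
grated parmesan: 2 tbsp × 6 = 12 tbsp
vegetable broth: 2.25 cup × 6 × 240 g/cup = 3240 g
arborio rice: 1.5 oz × 6 = 9 oz

tahini: 48 fl oz; breadcrumbs: 1620 g; butter: 480 g; grated parmesan: 12 tbsp; vegetable broth: 3240 g; arborio rice: 9 oz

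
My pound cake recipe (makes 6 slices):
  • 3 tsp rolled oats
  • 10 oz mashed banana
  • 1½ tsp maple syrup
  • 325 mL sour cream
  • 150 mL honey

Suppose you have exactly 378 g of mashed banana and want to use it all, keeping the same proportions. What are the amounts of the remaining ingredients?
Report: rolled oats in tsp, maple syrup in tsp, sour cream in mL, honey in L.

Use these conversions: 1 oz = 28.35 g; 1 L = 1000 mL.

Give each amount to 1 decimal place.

The original recipe has 283.5 g of mashed banana, so the scaling factor is 378 ÷ 283.5 = 4/3.
rolled oats: 3 tsp × 4/3 = 4.0 tsp
maple syrup: 1.5 tsp × 4/3 = 2.0 tsp
sour cream: 325 mL × 4/3 ≈ 433.3 mL
honey: 150 mL × 4/3 ÷ 1000 mL/L = 0.2 L

rolled oats: 4.0 tsp; maple syrup: 2.0 tsp; sour cream: 433.3 mL; honey: 0.2 L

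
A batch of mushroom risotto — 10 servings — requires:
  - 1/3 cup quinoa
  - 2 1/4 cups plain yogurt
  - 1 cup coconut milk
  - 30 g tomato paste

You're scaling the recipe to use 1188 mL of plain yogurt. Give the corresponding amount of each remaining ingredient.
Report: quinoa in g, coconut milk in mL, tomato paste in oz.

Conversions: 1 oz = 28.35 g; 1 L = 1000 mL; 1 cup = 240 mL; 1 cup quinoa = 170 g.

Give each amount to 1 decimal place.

quinoa: 124.7 g; coconut milk: 528.0 mL; tomato paste: 2.3 oz

The original recipe has 540 mL of plain yogurt, so the scaling factor is 1188 ÷ 540 = 11/5 = 2.2.
quinoa: 1/3 cup × 11/5 × 170 g/cup ≈ 124.7 g
coconut milk: 1 cup × 11/5 × 240 mL/cup = 528.0 mL
tomato paste: 30 g × 11/5 ÷ 28.35 g/oz ≈ 2.3 oz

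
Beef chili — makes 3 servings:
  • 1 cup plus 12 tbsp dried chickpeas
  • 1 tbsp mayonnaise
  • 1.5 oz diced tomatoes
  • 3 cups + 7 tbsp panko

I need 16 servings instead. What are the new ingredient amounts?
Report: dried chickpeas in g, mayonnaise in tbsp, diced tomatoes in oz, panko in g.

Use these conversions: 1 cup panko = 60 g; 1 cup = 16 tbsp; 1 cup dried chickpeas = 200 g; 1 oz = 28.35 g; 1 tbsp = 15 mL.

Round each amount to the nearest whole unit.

Scaling factor: 16/3.
dried chickpeas: (1 cup + 12 tbsp = 1.75 cup) × 16/3 × 200 g/cup ≈ 1867 g
mayonnaise: 1 tbsp × 16/3 ≈ 5 tbsp
diced tomatoes: 1.5 oz × 16/3 = 8 oz
panko: (3 cup + 7 tbsp = 3.4375 cup) × 16/3 × 60 g/cup = 1100 g

dried chickpeas: 1867 g; mayonnaise: 5 tbsp; diced tomatoes: 8 oz; panko: 1100 g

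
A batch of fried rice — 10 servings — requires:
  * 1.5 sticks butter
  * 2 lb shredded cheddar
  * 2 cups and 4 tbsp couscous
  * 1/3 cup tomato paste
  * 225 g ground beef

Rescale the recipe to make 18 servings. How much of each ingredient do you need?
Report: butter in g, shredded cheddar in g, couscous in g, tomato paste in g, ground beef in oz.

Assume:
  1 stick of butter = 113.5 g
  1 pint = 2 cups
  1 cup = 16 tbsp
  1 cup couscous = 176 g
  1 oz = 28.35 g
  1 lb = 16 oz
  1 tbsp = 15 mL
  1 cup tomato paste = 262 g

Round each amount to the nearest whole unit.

butter: 306 g; shredded cheddar: 1633 g; couscous: 713 g; tomato paste: 157 g; ground beef: 14 oz

Scaling factor: 18/10 = 9/5 = 1.8.
butter: 1.5 stick × 9/5 × 113.5 g/stick ≈ 306 g
shredded cheddar: 2 lb × 9/5 × 16 oz/lb × 28.35 g/oz ≈ 1633 g
couscous: (2 cup + 4 tbsp = 2.25 cup) × 9/5 × 176 g/cup ≈ 713 g
tomato paste: 1/3 cup × 9/5 × 262 g/cup ≈ 157 g
ground beef: 225 g × 9/5 ÷ 28.35 g/oz ≈ 14 oz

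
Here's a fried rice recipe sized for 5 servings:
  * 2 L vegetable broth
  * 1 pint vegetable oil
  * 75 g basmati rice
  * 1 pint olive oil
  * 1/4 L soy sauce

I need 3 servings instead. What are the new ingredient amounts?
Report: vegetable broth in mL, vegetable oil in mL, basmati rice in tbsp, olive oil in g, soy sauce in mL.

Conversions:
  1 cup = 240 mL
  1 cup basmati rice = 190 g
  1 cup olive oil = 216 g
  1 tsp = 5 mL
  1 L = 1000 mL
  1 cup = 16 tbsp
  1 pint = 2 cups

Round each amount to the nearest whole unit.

Scaling factor: 3/5 = 0.6.
vegetable broth: 2 L × 3/5 × 1000 mL/L = 1200 mL
vegetable oil: 1 pint × 3/5 × 2 cup/pint × 240 mL/cup = 288 mL
basmati rice: 75 g × 3/5 ÷ 190 g/cup × 16 tbsp/cup ≈ 4 tbsp
olive oil: 1 pint × 3/5 × 2 cup/pint × 216 g/cup ≈ 259 g
soy sauce: 0.25 L × 3/5 × 1000 mL/L = 150 mL

vegetable broth: 1200 mL; vegetable oil: 288 mL; basmati rice: 4 tbsp; olive oil: 259 g; soy sauce: 150 mL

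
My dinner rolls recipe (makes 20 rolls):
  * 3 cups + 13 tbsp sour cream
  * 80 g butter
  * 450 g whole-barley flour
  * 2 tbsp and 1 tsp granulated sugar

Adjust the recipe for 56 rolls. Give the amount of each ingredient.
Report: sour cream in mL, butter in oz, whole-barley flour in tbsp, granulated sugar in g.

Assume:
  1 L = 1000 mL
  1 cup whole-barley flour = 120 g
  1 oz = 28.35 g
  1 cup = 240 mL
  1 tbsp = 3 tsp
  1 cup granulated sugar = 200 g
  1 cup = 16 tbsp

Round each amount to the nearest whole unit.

sour cream: 2562 mL; butter: 8 oz; whole-barley flour: 168 tbsp; granulated sugar: 82 g

Scaling factor: 56/20 = 14/5 = 2.8.
sour cream: (3 cup + 13 tbsp = 3.8125 cup) × 14/5 × 240 mL/cup = 2562 mL
butter: 80 g × 14/5 ÷ 28.35 g/oz ≈ 8 oz
whole-barley flour: 450 g × 14/5 ÷ 120 g/cup × 16 tbsp/cup = 168 tbsp
granulated sugar: (2 tbsp + 1 tsp = 7/3 tbsp) × 14/5 ÷ 16 tbsp/cup × 200 g/cup ≈ 82 g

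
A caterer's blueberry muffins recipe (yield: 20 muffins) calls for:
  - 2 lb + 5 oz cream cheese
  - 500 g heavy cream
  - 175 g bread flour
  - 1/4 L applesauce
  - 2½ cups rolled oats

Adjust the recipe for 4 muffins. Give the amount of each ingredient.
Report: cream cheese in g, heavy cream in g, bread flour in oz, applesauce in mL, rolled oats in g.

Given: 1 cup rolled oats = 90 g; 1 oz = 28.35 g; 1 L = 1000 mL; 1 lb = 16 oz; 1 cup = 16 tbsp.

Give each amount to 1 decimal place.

Scaling factor: 4/20 = 1/5 = 0.2.
cream cheese: (2 lb + 5 oz = 2.3125 lb) × 1/5 × 16 oz/lb × 28.35 g/oz ≈ 209.8 g
heavy cream: 500 g × 1/5 = 100.0 g
bread flour: 175 g × 1/5 ÷ 28.35 g/oz ≈ 1.2 oz
applesauce: 0.25 L × 1/5 × 1000 mL/L = 50.0 mL
rolled oats: 2.5 cup × 1/5 × 90 g/cup = 45.0 g

cream cheese: 209.8 g; heavy cream: 100.0 g; bread flour: 1.2 oz; applesauce: 50.0 mL; rolled oats: 45.0 g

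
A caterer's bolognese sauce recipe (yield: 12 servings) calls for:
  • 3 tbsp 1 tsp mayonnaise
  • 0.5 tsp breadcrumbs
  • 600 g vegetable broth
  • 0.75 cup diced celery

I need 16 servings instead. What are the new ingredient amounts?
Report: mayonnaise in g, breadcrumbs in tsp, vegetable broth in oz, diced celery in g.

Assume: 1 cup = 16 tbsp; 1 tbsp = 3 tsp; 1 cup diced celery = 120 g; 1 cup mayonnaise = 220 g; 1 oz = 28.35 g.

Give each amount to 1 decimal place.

Scaling factor: 16/12 = 4/3.
mayonnaise: (3 tbsp + 1 tsp = 10/3 tbsp) × 4/3 ÷ 16 tbsp/cup × 220 g/cup ≈ 61.1 g
breadcrumbs: 0.5 tsp × 4/3 ≈ 0.7 tsp
vegetable broth: 600 g × 4/3 ÷ 28.35 g/oz ≈ 28.2 oz
diced celery: 0.75 cup × 4/3 × 120 g/cup = 120.0 g

mayonnaise: 61.1 g; breadcrumbs: 0.7 tsp; vegetable broth: 28.2 oz; diced celery: 120.0 g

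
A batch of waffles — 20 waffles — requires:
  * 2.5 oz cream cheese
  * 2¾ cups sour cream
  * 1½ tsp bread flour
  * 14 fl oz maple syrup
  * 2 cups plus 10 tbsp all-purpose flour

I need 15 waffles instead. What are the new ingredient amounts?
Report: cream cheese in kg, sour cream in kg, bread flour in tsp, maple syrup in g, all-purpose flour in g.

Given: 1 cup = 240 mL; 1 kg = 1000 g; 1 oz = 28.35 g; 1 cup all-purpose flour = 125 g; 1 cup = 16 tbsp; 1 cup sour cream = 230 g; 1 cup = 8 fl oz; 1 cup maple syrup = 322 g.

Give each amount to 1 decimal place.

Scaling factor: 15/20 = 3/4 = 0.75.
cream cheese: 2.5 oz × 3/4 × 28.35 g/oz ÷ 1000 g/kg ≈ 0.1 kg
sour cream: 2.75 cup × 3/4 × 230 g/cup ÷ 1000 g/kg ≈ 0.5 kg
bread flour: 1.5 tsp × 3/4 ≈ 1.1 tsp
maple syrup: 14 fl oz × 3/4 ÷ 8 fl oz/cup × 322 g/cup ≈ 422.6 g
all-purpose flour: (2 cup + 10 tbsp = 2.625 cup) × 3/4 × 125 g/cup ≈ 246.1 g

cream cheese: 0.1 kg; sour cream: 0.5 kg; bread flour: 1.1 tsp; maple syrup: 422.6 g; all-purpose flour: 246.1 g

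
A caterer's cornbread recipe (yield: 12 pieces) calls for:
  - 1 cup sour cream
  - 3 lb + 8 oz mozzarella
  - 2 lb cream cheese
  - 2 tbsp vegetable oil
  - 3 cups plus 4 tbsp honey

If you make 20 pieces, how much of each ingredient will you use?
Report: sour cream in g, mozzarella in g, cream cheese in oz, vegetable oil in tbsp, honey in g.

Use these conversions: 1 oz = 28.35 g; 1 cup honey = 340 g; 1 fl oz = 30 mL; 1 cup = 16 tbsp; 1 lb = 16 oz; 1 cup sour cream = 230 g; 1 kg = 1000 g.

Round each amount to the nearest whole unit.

Scaling factor: 20/12 = 5/3.
sour cream: 1 cup × 5/3 × 230 g/cup ≈ 383 g
mozzarella: (3 lb + 8 oz = 3.5 lb) × 5/3 × 16 oz/lb × 28.35 g/oz = 2646 g
cream cheese: 2 lb × 5/3 × 16 oz/lb ≈ 53 oz
vegetable oil: 2 tbsp × 5/3 ≈ 3 tbsp
honey: (3 cup + 4 tbsp = 3.25 cup) × 5/3 × 340 g/cup ≈ 1842 g

sour cream: 383 g; mozzarella: 2646 g; cream cheese: 53 oz; vegetable oil: 3 tbsp; honey: 1842 g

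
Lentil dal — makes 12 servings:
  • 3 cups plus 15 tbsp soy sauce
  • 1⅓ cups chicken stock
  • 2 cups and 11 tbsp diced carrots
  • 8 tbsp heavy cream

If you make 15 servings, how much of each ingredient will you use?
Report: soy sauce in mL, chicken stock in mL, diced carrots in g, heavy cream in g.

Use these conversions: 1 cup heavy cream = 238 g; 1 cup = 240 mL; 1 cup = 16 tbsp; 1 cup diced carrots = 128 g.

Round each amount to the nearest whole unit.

Scaling factor: 15/12 = 5/4 = 1.25.
soy sauce: (3 cup + 15 tbsp = 3.9375 cup) × 5/4 × 240 mL/cup ≈ 1181 mL
chicken stock: 4/3 cup × 5/4 × 240 mL/cup = 400 mL
diced carrots: (2 cup + 11 tbsp = 2.6875 cup) × 5/4 × 128 g/cup = 430 g
heavy cream: 8 tbsp × 5/4 ÷ 16 tbsp/cup × 238 g/cup ≈ 149 g

soy sauce: 1181 mL; chicken stock: 400 mL; diced carrots: 430 g; heavy cream: 149 g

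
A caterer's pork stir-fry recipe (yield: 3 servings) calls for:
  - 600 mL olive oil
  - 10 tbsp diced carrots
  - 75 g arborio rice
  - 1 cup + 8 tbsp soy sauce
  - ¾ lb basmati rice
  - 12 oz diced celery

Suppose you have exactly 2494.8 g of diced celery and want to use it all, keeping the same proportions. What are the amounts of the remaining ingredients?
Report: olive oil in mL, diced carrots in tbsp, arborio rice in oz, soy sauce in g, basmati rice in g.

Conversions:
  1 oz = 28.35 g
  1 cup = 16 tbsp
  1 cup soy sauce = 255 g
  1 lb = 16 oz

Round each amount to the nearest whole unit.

The original recipe has 340.2 g of diced celery, so the scaling factor is 2494.8 ÷ 340.2 = 22/3.
olive oil: 600 mL × 22/3 = 4400 mL
diced carrots: 10 tbsp × 22/3 ≈ 73 tbsp
arborio rice: 75 g × 22/3 ÷ 28.35 g/oz ≈ 19 oz
soy sauce: (1 cup + 8 tbsp = 1.5 cup) × 22/3 × 255 g/cup = 2805 g
basmati rice: 0.75 lb × 22/3 × 16 oz/lb × 28.35 g/oz ≈ 2495 g

olive oil: 4400 mL; diced carrots: 73 tbsp; arborio rice: 19 oz; soy sauce: 2805 g; basmati rice: 2495 g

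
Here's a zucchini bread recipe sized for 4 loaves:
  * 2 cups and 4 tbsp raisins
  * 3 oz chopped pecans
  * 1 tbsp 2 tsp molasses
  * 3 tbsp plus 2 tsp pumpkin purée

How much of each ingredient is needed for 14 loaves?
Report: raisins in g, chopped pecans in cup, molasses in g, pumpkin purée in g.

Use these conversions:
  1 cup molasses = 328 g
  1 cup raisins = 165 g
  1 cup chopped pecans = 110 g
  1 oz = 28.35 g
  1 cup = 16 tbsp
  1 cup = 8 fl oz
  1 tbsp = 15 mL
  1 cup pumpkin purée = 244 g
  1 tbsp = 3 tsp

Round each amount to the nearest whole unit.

raisins: 1299 g; chopped pecans: 3 cup; molasses: 120 g; pumpkin purée: 196 g

Scaling factor: 14/4 = 7/2 = 3.5.
raisins: (2 cup + 4 tbsp = 2.25 cup) × 7/2 × 165 g/cup ≈ 1299 g
chopped pecans: 3 oz × 7/2 × 28.35 g/oz ÷ 110 g/cup ≈ 3 cup
molasses: (1 tbsp + 2 tsp = 5/3 tbsp) × 7/2 ÷ 16 tbsp/cup × 328 g/cup ≈ 120 g
pumpkin purée: (3 tbsp + 2 tsp = 11/3 tbsp) × 7/2 ÷ 16 tbsp/cup × 244 g/cup ≈ 196 g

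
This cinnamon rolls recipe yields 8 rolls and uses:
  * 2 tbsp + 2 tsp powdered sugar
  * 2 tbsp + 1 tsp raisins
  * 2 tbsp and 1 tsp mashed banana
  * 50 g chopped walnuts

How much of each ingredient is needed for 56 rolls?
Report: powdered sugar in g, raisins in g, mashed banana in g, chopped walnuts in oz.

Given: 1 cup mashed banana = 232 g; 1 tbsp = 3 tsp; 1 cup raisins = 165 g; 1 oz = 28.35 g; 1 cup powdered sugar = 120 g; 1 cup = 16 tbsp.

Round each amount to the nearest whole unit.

Scaling factor: 56/8 = 7.
powdered sugar: (2 tbsp + 2 tsp = 8/3 tbsp) × 7 ÷ 16 tbsp/cup × 120 g/cup = 140 g
raisins: (2 tbsp + 1 tsp = 7/3 tbsp) × 7 ÷ 16 tbsp/cup × 165 g/cup ≈ 168 g
mashed banana: (2 tbsp + 1 tsp = 7/3 tbsp) × 7 ÷ 16 tbsp/cup × 232 g/cup ≈ 237 g
chopped walnuts: 50 g × 7 ÷ 28.35 g/oz ≈ 12 oz

powdered sugar: 140 g; raisins: 168 g; mashed banana: 237 g; chopped walnuts: 12 oz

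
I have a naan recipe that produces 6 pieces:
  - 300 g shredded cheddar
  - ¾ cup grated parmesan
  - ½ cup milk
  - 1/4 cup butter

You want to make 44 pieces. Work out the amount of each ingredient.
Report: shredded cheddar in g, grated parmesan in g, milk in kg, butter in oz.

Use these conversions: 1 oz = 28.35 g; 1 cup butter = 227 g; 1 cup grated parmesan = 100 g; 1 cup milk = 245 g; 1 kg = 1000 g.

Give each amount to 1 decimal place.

Scaling factor: 44/6 = 22/3.
shredded cheddar: 300 g × 22/3 = 2200.0 g
grated parmesan: 0.75 cup × 22/3 × 100 g/cup = 550.0 g
milk: 0.5 cup × 22/3 × 245 g/cup ÷ 1000 g/kg ≈ 0.9 kg
butter: 0.25 cup × 22/3 × 227 g/cup ÷ 28.35 g/oz ≈ 14.7 oz

shredded cheddar: 2200.0 g; grated parmesan: 550.0 g; milk: 0.9 kg; butter: 14.7 oz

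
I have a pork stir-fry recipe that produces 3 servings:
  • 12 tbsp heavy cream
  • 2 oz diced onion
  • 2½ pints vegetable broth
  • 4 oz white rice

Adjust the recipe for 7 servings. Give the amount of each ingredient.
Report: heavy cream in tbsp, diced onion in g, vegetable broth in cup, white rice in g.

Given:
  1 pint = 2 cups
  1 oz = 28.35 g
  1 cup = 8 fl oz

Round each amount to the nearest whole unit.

heavy cream: 28 tbsp; diced onion: 132 g; vegetable broth: 12 cup; white rice: 265 g

Scaling factor: 7/3.
heavy cream: 12 tbsp × 7/3 = 28 tbsp
diced onion: 2 oz × 7/3 × 28.35 g/oz ≈ 132 g
vegetable broth: 2.5 pint × 7/3 × 2 cup/pint ≈ 12 cup
white rice: 4 oz × 7/3 × 28.35 g/oz ≈ 265 g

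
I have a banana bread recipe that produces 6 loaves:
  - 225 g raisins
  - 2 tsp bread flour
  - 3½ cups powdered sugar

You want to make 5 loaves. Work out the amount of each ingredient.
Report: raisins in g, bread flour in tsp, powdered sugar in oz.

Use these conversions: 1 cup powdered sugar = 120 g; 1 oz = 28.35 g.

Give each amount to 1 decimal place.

raisins: 187.5 g; bread flour: 1.7 tsp; powdered sugar: 12.3 oz

Scaling factor: 5/6.
raisins: 225 g × 5/6 = 187.5 g
bread flour: 2 tsp × 5/6 ≈ 1.7 tsp
powdered sugar: 3.5 cup × 5/6 × 120 g/cup ÷ 28.35 g/oz ≈ 12.3 oz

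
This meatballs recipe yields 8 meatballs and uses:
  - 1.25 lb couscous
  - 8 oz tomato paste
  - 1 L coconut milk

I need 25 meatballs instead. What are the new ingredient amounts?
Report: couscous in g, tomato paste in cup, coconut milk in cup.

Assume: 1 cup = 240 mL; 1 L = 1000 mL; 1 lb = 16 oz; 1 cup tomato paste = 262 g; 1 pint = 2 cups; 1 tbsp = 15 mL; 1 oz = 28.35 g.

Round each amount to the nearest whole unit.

couscous: 1772 g; tomato paste: 3 cup; coconut milk: 13 cup

Scaling factor: 25/8 = 3.125.
couscous: 1.25 lb × 25/8 × 16 oz/lb × 28.35 g/oz ≈ 1772 g
tomato paste: 8 oz × 25/8 × 28.35 g/oz ÷ 262 g/cup ≈ 3 cup
coconut milk: 1 L × 25/8 × 1000 mL/L ÷ 240 mL/cup ≈ 13 cup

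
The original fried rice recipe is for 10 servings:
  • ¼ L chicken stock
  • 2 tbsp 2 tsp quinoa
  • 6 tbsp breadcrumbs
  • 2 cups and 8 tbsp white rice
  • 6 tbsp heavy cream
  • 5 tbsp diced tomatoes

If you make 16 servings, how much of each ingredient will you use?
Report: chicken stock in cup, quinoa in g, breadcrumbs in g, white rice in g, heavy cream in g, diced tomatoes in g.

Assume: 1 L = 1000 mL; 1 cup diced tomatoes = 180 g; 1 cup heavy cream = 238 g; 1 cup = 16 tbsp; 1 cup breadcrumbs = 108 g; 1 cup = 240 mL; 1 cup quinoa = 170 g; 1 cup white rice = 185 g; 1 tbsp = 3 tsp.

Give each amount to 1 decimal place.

Scaling factor: 16/10 = 8/5 = 1.6.
chicken stock: 0.25 L × 8/5 × 1000 mL/L ÷ 240 mL/cup ≈ 1.7 cup
quinoa: (2 tbsp + 2 tsp = 8/3 tbsp) × 8/5 ÷ 16 tbsp/cup × 170 g/cup ≈ 45.3 g
breadcrumbs: 6 tbsp × 8/5 ÷ 16 tbsp/cup × 108 g/cup = 64.8 g
white rice: (2 cup + 8 tbsp = 2.5 cup) × 8/5 × 185 g/cup = 740.0 g
heavy cream: 6 tbsp × 8/5 ÷ 16 tbsp/cup × 238 g/cup = 142.8 g
diced tomatoes: 5 tbsp × 8/5 ÷ 16 tbsp/cup × 180 g/cup = 90.0 g

chicken stock: 1.7 cup; quinoa: 45.3 g; breadcrumbs: 64.8 g; white rice: 740.0 g; heavy cream: 142.8 g; diced tomatoes: 90.0 g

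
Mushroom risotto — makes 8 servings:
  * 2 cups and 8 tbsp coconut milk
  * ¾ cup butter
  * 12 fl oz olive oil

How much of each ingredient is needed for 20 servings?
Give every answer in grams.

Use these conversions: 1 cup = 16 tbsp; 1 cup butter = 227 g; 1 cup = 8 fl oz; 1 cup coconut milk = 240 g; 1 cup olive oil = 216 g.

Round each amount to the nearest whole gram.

coconut milk: 1500 g; butter: 426 g; olive oil: 810 g

Scaling factor: 20/8 = 5/2 = 2.5.
coconut milk: (2 cup + 8 tbsp = 2.5 cup) × 5/2 × 240 g/cup = 1500 g
butter: 0.75 cup × 5/2 × 227 g/cup ≈ 426 g
olive oil: 12 fl oz × 5/2 ÷ 8 fl oz/cup × 216 g/cup = 810 g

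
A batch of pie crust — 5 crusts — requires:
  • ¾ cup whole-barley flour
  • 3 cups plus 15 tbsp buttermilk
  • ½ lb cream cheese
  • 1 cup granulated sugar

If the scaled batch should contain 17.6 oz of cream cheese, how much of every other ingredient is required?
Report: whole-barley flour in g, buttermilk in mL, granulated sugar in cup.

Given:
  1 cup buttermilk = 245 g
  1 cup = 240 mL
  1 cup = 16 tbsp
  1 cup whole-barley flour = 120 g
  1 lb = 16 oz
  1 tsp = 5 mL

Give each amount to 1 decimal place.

The original recipe has 8 oz of cream cheese, so the scaling factor is 17.6 ÷ 8 = 11/5 = 2.2.
whole-barley flour: 0.75 cup × 11/5 × 120 g/cup = 198.0 g
buttermilk: (3 cup + 15 tbsp = 3.9375 cup) × 11/5 × 240 mL/cup = 2079.0 mL
granulated sugar: 1 cup × 11/5 = 2.2 cup

whole-barley flour: 198.0 g; buttermilk: 2079.0 mL; granulated sugar: 2.2 cup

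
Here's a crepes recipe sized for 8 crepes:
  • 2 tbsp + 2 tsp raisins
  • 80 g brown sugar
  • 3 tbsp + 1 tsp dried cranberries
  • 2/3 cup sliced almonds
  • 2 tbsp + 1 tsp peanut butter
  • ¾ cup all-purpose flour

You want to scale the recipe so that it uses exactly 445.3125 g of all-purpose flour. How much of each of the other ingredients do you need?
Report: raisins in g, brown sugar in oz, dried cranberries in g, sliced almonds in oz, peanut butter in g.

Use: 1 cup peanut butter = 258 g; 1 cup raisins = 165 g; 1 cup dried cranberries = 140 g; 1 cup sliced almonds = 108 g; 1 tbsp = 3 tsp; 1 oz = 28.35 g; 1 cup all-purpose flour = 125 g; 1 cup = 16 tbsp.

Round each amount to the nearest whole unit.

raisins: 131 g; brown sugar: 13 oz; dried cranberries: 139 g; sliced almonds: 12 oz; peanut butter: 179 g

The original recipe has 93.75 g of all-purpose flour, so the scaling factor is 445.3125 ÷ 93.75 = 19/4 = 4.75.
raisins: (2 tbsp + 2 tsp = 8/3 tbsp) × 19/4 ÷ 16 tbsp/cup × 165 g/cup ≈ 131 g
brown sugar: 80 g × 19/4 ÷ 28.35 g/oz ≈ 13 oz
dried cranberries: (3 tbsp + 1 tsp = 10/3 tbsp) × 19/4 ÷ 16 tbsp/cup × 140 g/cup ≈ 139 g
sliced almonds: 2/3 cup × 19/4 × 108 g/cup ÷ 28.35 g/oz ≈ 12 oz
peanut butter: (2 tbsp + 1 tsp = 7/3 tbsp) × 19/4 ÷ 16 tbsp/cup × 258 g/cup ≈ 179 g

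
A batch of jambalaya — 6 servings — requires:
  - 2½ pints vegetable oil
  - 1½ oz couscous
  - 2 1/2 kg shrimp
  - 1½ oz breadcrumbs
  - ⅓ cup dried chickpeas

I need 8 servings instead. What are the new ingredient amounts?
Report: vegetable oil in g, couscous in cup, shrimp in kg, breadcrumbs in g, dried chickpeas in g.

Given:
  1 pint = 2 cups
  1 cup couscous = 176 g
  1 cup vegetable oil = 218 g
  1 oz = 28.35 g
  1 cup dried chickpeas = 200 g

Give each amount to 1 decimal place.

Scaling factor: 8/6 = 4/3.
vegetable oil: 2.5 pint × 4/3 × 2 cup/pint × 218 g/cup ≈ 1453.3 g
couscous: 1.5 oz × 4/3 × 28.35 g/oz ÷ 176 g/cup ≈ 0.3 cup
shrimp: 2.5 kg × 4/3 ≈ 3.3 kg
breadcrumbs: 1.5 oz × 4/3 × 28.35 g/oz = 56.7 g
dried chickpeas: 1/3 cup × 4/3 × 200 g/cup ≈ 88.9 g

vegetable oil: 1453.3 g; couscous: 0.3 cup; shrimp: 3.3 kg; breadcrumbs: 56.7 g; dried chickpeas: 88.9 g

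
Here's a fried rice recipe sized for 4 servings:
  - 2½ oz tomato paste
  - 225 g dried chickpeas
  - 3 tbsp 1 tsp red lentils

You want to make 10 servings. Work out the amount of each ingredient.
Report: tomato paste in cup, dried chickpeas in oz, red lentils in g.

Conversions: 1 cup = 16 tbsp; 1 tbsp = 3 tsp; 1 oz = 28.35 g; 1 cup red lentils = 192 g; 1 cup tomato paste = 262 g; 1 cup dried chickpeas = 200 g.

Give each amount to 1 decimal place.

tomato paste: 0.7 cup; dried chickpeas: 19.8 oz; red lentils: 100.0 g

Scaling factor: 10/4 = 5/2 = 2.5.
tomato paste: 2.5 oz × 5/2 × 28.35 g/oz ÷ 262 g/cup ≈ 0.7 cup
dried chickpeas: 225 g × 5/2 ÷ 28.35 g/oz ≈ 19.8 oz
red lentils: (3 tbsp + 1 tsp = 10/3 tbsp) × 5/2 ÷ 16 tbsp/cup × 192 g/cup = 100.0 g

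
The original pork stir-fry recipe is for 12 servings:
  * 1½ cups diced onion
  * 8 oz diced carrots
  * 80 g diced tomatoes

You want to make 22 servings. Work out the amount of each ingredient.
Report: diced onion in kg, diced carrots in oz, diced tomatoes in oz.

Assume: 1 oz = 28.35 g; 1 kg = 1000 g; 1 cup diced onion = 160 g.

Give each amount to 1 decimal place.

Scaling factor: 22/12 = 11/6.
diced onion: 1.5 cup × 11/6 × 160 g/cup ÷ 1000 g/kg ≈ 0.4 kg
diced carrots: 8 oz × 11/6 ≈ 14.7 oz
diced tomatoes: 80 g × 11/6 ÷ 28.35 g/oz ≈ 5.2 oz

diced onion: 0.4 kg; diced carrots: 14.7 oz; diced tomatoes: 5.2 oz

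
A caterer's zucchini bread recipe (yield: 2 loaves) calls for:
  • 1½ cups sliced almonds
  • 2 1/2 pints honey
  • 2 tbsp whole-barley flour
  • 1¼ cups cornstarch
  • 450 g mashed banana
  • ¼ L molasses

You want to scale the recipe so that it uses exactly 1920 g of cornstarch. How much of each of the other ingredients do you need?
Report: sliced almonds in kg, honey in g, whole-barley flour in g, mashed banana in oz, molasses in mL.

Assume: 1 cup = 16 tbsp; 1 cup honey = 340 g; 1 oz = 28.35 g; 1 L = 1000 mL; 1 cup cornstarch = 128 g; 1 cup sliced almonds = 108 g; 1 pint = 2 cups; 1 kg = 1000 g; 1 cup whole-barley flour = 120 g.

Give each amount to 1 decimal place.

sliced almonds: 1.9 kg; honey: 20400.0 g; whole-barley flour: 180.0 g; mashed banana: 190.5 oz; molasses: 3000.0 mL

The original recipe has 160 g of cornstarch, so the scaling factor is 1920 ÷ 160 = 12.
sliced almonds: 1.5 cup × 12 × 108 g/cup ÷ 1000 g/kg ≈ 1.9 kg
honey: 2.5 pint × 12 × 2 cup/pint × 340 g/cup = 20400.0 g
whole-barley flour: 2 tbsp × 12 ÷ 16 tbsp/cup × 120 g/cup = 180.0 g
mashed banana: 450 g × 12 ÷ 28.35 g/oz ≈ 190.5 oz
molasses: 0.25 L × 12 × 1000 mL/L = 3000.0 mL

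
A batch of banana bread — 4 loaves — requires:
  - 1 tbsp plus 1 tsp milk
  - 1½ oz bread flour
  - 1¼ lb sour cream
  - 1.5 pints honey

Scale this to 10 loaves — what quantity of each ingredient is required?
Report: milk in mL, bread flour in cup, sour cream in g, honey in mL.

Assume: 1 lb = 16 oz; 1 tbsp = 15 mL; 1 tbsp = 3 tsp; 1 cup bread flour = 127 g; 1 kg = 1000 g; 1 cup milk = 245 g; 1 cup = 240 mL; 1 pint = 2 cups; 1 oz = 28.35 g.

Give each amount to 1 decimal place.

milk: 50.0 mL; bread flour: 0.8 cup; sour cream: 1417.5 g; honey: 1800.0 mL

Scaling factor: 10/4 = 5/2 = 2.5.
milk: (1 tbsp + 1 tsp = 4/3 tbsp) × 5/2 × 15 mL/tbsp = 50.0 mL
bread flour: 1.5 oz × 5/2 × 28.35 g/oz ÷ 127 g/cup ≈ 0.8 cup
sour cream: 1.25 lb × 5/2 × 16 oz/lb × 28.35 g/oz = 1417.5 g
honey: 1.5 pint × 5/2 × 2 cup/pint × 240 mL/cup = 1800.0 mL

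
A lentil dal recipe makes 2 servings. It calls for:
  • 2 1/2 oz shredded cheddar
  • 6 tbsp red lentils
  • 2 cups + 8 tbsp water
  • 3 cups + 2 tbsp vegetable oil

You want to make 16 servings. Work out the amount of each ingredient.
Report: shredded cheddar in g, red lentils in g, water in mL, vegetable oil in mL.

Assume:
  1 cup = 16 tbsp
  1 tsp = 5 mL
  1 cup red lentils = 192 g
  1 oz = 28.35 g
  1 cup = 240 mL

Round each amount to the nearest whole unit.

Scaling factor: 16/2 = 8.
shredded cheddar: 2.5 oz × 8 × 28.35 g/oz = 567 g
red lentils: 6 tbsp × 8 ÷ 16 tbsp/cup × 192 g/cup = 576 g
water: (2 cup + 8 tbsp = 2.5 cup) × 8 × 240 mL/cup = 4800 mL
vegetable oil: (3 cup + 2 tbsp = 3.125 cup) × 8 × 240 mL/cup = 6000 mL

shredded cheddar: 567 g; red lentils: 576 g; water: 4800 mL; vegetable oil: 6000 mL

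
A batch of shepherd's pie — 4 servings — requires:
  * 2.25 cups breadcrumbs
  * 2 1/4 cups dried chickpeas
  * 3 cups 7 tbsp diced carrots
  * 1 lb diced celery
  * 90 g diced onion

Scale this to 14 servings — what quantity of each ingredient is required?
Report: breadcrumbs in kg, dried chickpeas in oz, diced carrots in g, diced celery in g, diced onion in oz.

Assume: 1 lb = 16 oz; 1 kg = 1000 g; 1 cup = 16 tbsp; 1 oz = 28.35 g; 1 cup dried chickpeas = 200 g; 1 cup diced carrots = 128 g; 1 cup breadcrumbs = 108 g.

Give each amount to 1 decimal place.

breadcrumbs: 0.9 kg; dried chickpeas: 55.6 oz; diced carrots: 1540.0 g; diced celery: 1587.6 g; diced onion: 11.1 oz

Scaling factor: 14/4 = 7/2 = 3.5.
breadcrumbs: 2.25 cup × 7/2 × 108 g/cup ÷ 1000 g/kg ≈ 0.9 kg
dried chickpeas: 2.25 cup × 7/2 × 200 g/cup ÷ 28.35 g/oz ≈ 55.6 oz
diced carrots: (3 cup + 7 tbsp = 3.4375 cup) × 7/2 × 128 g/cup = 1540.0 g
diced celery: 1 lb × 7/2 × 16 oz/lb × 28.35 g/oz = 1587.6 g
diced onion: 90 g × 7/2 ÷ 28.35 g/oz ≈ 11.1 oz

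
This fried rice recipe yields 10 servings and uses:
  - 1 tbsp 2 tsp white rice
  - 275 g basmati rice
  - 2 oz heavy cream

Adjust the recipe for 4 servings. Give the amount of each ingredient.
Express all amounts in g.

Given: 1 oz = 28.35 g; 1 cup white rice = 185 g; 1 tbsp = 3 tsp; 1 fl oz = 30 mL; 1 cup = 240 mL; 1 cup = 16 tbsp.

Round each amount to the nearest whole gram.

Scaling factor: 4/10 = 2/5 = 0.4.
white rice: (1 tbsp + 2 tsp = 5/3 tbsp) × 2/5 ÷ 16 tbsp/cup × 185 g/cup ≈ 8 g
basmati rice: 275 g × 2/5 = 110 g
heavy cream: 2 oz × 2/5 × 28.35 g/oz ≈ 23 g

white rice: 8 g; basmati rice: 110 g; heavy cream: 23 g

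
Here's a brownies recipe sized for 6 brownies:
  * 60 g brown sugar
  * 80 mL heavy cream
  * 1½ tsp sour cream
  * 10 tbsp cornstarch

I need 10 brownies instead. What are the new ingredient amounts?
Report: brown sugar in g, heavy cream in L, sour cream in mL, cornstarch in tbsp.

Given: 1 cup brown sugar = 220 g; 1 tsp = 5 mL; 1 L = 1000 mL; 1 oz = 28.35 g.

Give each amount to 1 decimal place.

Scaling factor: 10/6 = 5/3.
brown sugar: 60 g × 5/3 = 100.0 g
heavy cream: 80 mL × 5/3 ÷ 1000 mL/L ≈ 0.1 L
sour cream: 1.5 tsp × 5/3 × 5 mL/tsp = 12.5 mL
cornstarch: 10 tbsp × 5/3 ≈ 16.7 tbsp

brown sugar: 100.0 g; heavy cream: 0.1 L; sour cream: 12.5 mL; cornstarch: 16.7 tbsp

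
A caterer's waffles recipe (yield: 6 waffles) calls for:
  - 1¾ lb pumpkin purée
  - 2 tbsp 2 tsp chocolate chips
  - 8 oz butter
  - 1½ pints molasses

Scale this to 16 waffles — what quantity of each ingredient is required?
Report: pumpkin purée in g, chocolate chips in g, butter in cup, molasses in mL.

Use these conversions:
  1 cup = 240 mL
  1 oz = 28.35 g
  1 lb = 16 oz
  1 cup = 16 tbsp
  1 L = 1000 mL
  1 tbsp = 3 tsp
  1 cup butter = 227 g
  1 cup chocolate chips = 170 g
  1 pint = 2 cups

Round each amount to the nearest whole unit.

Scaling factor: 16/6 = 8/3.
pumpkin purée: 1.75 lb × 8/3 × 16 oz/lb × 28.35 g/oz ≈ 2117 g
chocolate chips: (2 tbsp + 2 tsp = 8/3 tbsp) × 8/3 ÷ 16 tbsp/cup × 170 g/cup ≈ 76 g
butter: 8 oz × 8/3 × 28.35 g/oz ÷ 227 g/cup ≈ 3 cup
molasses: 1.5 pint × 8/3 × 2 cup/pint × 240 mL/cup = 1920 mL

pumpkin purée: 2117 g; chocolate chips: 76 g; butter: 3 cup; molasses: 1920 mL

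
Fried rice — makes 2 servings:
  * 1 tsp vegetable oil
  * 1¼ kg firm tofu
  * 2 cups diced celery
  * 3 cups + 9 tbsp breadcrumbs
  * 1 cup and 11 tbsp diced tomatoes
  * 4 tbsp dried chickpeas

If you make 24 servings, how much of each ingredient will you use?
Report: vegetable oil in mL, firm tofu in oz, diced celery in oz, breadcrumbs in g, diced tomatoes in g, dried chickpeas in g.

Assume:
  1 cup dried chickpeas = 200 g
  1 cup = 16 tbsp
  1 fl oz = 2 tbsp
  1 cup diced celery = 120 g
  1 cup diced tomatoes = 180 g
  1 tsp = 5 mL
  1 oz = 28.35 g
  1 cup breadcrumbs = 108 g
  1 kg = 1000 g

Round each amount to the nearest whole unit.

vegetable oil: 60 mL; firm tofu: 529 oz; diced celery: 102 oz; breadcrumbs: 4617 g; diced tomatoes: 3645 g; dried chickpeas: 600 g

Scaling factor: 24/2 = 12.
vegetable oil: 1 tsp × 12 × 5 mL/tsp = 60 mL
firm tofu: 1.25 kg × 12 × 1000 g/kg ÷ 28.35 g/oz ≈ 529 oz
diced celery: 2 cup × 12 × 120 g/cup ÷ 28.35 g/oz ≈ 102 oz
breadcrumbs: (3 cup + 9 tbsp = 3.5625 cup) × 12 × 108 g/cup = 4617 g
diced tomatoes: (1 cup + 11 tbsp = 1.6875 cup) × 12 × 180 g/cup = 3645 g
dried chickpeas: 4 tbsp × 12 ÷ 16 tbsp/cup × 200 g/cup = 600 g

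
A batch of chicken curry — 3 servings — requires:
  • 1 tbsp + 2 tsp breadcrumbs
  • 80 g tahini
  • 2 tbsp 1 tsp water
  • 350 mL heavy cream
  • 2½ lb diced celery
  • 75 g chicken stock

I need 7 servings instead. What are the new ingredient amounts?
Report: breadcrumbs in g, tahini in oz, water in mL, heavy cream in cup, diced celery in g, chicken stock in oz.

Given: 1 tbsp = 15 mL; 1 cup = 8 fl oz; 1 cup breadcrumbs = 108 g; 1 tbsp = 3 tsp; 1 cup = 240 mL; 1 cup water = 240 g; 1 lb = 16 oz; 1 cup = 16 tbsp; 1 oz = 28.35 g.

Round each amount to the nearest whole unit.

Scaling factor: 7/3.
breadcrumbs: (1 tbsp + 2 tsp = 5/3 tbsp) × 7/3 ÷ 16 tbsp/cup × 108 g/cup ≈ 26 g
tahini: 80 g × 7/3 ÷ 28.35 g/oz ≈ 7 oz
water: (2 tbsp + 1 tsp = 7/3 tbsp) × 7/3 × 15 mL/tbsp ≈ 82 mL
heavy cream: 350 mL × 7/3 ÷ 240 mL/cup ≈ 3 cup
diced celery: 2.5 lb × 7/3 × 16 oz/lb × 28.35 g/oz = 2646 g
chicken stock: 75 g × 7/3 ÷ 28.35 g/oz ≈ 6 oz

breadcrumbs: 26 g; tahini: 7 oz; water: 82 mL; heavy cream: 3 cup; diced celery: 2646 g; chicken stock: 6 oz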